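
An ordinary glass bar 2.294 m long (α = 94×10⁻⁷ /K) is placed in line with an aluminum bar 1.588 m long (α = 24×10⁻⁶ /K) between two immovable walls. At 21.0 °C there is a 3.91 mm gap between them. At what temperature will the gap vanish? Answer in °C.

T = 86.5 °C

Gap closes when ΔL₁ + ΔL₂ = 3.91 mm = 3.91×10⁻³ m
(α₁L₁ + α₂L₂)ΔT = g
α₁L₁ + α₂L₂ = 94×10⁻⁷×2.294 + 24×10⁻⁶×1.588 = 5.96756×10⁻⁵ m/K
ΔT = 3.91×10⁻³ / 5.96756×10⁻⁵ = 65.521 K
T = 21.0 + 65.521 = 86.521 °C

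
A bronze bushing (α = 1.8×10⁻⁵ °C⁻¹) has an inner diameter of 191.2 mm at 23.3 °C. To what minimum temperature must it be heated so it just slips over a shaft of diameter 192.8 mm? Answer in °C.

T = 488 °C

Required Δd = 192.8 − 191.2 = 1.6 mm
Δd = αd₀ΔT ⇒ ΔT = Δd/(αd₀) = 1.6 / (1.8×10⁻⁵ × 191.2) = 464.90 K
T_min = 23.3 + 464.90 = 488.20 °C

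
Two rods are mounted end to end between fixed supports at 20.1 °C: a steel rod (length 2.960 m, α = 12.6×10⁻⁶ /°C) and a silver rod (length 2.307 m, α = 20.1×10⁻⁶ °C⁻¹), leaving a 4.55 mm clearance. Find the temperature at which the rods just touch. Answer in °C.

Gap closes when ΔL₁ + ΔL₂ = 4.55 mm = 4.55×10⁻³ m
(α₁L₁ + α₂L₂)ΔT = g
α₁L₁ + α₂L₂ = 12.6×10⁻⁶×2.960 + 20.1×10⁻⁶×2.307 = 8.36667×10⁻⁵ m/K
ΔT = 4.55×10⁻³ / 8.36667×10⁻⁵ = 54.382 K
T = 20.1 + 54.382 = 74.482 °C

T = 74.5 °C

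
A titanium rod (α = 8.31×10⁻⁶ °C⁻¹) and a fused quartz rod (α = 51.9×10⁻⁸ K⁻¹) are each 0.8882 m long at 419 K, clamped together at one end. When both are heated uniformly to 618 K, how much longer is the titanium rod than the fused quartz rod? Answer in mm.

1.38 mm

ΔT = 199 K
titanium: ΔL = 8.31×10⁻⁶ × 0.8882 m × 199 = 1.4688×10⁻³ m = 1.4688 mm
fused quartz: ΔL = 51.9×10⁻⁸ × 0.8882 m × 199 = 9.1734×10⁻⁵ m = 0.091734 mm
difference = 1.4688 − 0.091734 = 1.377066 mm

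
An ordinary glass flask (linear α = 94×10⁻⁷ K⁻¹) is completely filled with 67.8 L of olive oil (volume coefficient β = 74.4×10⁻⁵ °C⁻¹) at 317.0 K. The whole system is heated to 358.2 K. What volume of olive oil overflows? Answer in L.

The flask also expands: β_container ≈ 3α = 2.82×10⁻⁵ /K
Net overflow = V₀(β_liq − 3α_cont)ΔT
β − 3α = 7.44×10⁻⁴ − 2.82×10⁻⁵ = 7.158×10⁻⁴ /K; ΔT = 41.2 K
ΔV = 67.8 × 7.158×10⁻⁴ × 41.2 = 2.00 L

2.00 L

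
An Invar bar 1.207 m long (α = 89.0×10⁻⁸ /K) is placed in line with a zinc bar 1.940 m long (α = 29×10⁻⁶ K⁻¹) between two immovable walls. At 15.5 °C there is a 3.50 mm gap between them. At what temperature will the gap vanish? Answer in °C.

T = 76.5 °C

Gap closes when ΔL₁ + ΔL₂ = 3.50 mm = 3.50×10⁻³ m
(α₁L₁ + α₂L₂)ΔT = g
α₁L₁ + α₂L₂ = 89.0×10⁻⁸×1.207 + 29×10⁻⁶×1.940 = 5.733423×10⁻⁵ m/K
ΔT = 3.50×10⁻³ / 5.733423×10⁻⁵ = 61.046 K
T = 15.5 + 61.046 = 76.546 °C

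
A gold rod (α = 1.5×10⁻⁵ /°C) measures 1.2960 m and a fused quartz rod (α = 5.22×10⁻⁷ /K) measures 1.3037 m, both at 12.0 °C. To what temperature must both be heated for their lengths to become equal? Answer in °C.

Equal length when α₁L₁ΔT − α₂L₂ΔT = L₂ − L₁ = 7.70×10⁻³ m
α₁L₁ = 1.944×10⁻⁵, α₂L₂ = 6.805314×10⁻⁷ → Δ(αL) = 1.87594686×10⁻⁵ m/K
ΔT = 7.70×10⁻³ / 1.87594686×10⁻⁵ = 410.459 K, so T = 12.0 + 410.459 = 422.459 °C

T = 422.5 °C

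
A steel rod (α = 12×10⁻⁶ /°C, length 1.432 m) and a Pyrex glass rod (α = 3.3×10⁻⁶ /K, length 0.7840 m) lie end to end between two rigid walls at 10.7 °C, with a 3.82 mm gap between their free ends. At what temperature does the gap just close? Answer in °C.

α₁L₁ = 1.7184×10⁻⁵ m/K, α₂L₂ = 2.5872×10⁻⁶ m/K → total 1.97712×10⁻⁵ m/K
ΔT = g/(α₁L₁+α₂L₂) = 3.82×10⁻³ / 1.97712×10⁻⁵ = 193.21 K
T = 10.7 + 193.21 = 203.91 °C

T = 204 °C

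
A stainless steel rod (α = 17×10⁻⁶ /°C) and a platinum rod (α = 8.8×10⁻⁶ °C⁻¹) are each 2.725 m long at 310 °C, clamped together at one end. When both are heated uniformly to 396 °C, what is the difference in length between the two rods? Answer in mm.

1.92 mm

ΔT = 86 K
stainless steel: ΔL = 17×10⁻⁶ × 2.725 m × 86 = 3.9840×10⁻³ m = 3.9840 mm
platinum: ΔL = 8.8×10⁻⁶ × 2.725 m × 86 = 2.0623×10⁻³ m = 2.0623 mm
difference = 3.9840 − 2.0623 = 1.9217 mm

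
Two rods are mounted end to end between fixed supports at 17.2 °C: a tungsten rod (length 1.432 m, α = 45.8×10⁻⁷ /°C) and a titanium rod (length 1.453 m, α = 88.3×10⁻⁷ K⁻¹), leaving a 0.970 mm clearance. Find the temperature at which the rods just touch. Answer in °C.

Gap closes when ΔL₁ + ΔL₂ = 0.970 mm = 9.70×10⁻⁴ m
(α₁L₁ + α₂L₂)ΔT = g
α₁L₁ + α₂L₂ = 45.8×10⁻⁷×1.432 + 88.3×10⁻⁷×1.453 = 1.938855×10⁻⁵ m/K
ΔT = 9.70×10⁻⁴ / 1.938855×10⁻⁵ = 50.030 K
T = 17.2 + 50.030 = 67.230 °C

T = 67.2 °C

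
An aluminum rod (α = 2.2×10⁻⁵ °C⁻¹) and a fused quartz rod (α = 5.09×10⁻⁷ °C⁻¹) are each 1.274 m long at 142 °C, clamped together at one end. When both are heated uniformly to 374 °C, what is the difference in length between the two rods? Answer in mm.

6.35 mm

ΔT = 232 K
aluminum: ΔL = 2.2×10⁻⁵ × 1.274 m × 232 = 6.5025×10⁻³ m = 6.5025 mm
fused quartz: ΔL = 5.09×10⁻⁷ × 1.274 m × 232 = 1.5044×10⁻⁴ m = 0.15044 mm
difference = 6.5025 − 0.15044 = 6.35206 mm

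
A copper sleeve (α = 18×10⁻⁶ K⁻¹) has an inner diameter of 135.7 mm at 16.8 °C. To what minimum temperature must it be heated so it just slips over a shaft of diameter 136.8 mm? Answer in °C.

Required Δd = 136.8 − 135.7 = 1.1 mm
Δd = αd₀ΔT ⇒ ΔT = Δd/(αd₀) = 1.1 / (18×10⁻⁶ × 135.7) = 450.34 K
T_min = 16.8 + 450.34 = 467.14 °C

T = 467 °C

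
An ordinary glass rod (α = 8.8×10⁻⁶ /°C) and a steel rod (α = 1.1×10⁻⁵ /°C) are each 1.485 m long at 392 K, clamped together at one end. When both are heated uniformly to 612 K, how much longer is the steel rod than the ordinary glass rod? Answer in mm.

0.719 mm

ΔT = 220 K
ordinary glass: ΔL = 8.8×10⁻⁶ × 1.485 m × 220 = 2.8750×10⁻³ m = 2.8750 mm
steel: ΔL = 1.1×10⁻⁵ × 1.485 m × 220 = 3.5937×10⁻³ m = 3.5937 mm
difference = 3.5937 − 2.8750 = 0.7187 mm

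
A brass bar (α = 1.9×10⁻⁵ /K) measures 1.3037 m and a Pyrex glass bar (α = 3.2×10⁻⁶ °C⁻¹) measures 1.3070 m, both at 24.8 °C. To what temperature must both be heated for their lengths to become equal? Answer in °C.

T = 185.1 °C

L₁(1 + α₁ΔT) = L₂(1 + α₂ΔT) ⇒ ΔT = (L₂ − L₁)/(α₁L₁ − α₂L₂)
L₂ − L₁ = 1.3070 − 1.3037 = 3.30×10⁻³ m
α₁L₁ − α₂L₂ = 1.9×10⁻⁵×1.3037 − 3.2×10⁻⁶×1.3070 = 2.05879×10⁻⁵ m/K
ΔT = 3.30×10⁻³ / 2.05879×10⁻⁵ = 160.288 K
T = 24.8 + 160.288 = 185.088 °C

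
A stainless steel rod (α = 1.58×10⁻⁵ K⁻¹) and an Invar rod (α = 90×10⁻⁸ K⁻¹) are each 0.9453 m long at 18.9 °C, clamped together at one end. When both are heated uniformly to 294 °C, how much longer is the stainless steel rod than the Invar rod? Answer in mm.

ΔT = 275.1 K
stainless steel: ΔL = 1.58×10⁻⁵ × 0.9453 m × 275.1 = 4.1088×10⁻³ m = 4.1088 mm
Invar: ΔL = 90×10⁻⁸ × 0.9453 m × 275.1 = 2.3405×10⁻⁴ m = 0.23405 mm
difference = 4.1088 − 0.23405 = 3.87475 mm

3.87 mm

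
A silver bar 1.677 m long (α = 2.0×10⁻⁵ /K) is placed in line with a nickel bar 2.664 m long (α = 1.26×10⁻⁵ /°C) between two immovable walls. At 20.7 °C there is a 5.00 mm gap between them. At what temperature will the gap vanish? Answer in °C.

α₁L₁ = 3.354×10⁻⁵ m/K, α₂L₂ = 3.35664×10⁻⁵ m/K → total 6.71064×10⁻⁵ m/K
ΔT = g/(α₁L₁+α₂L₂) = 5.00×10⁻³ / 6.71064×10⁻⁵ = 74.509 K
T = 20.7 + 74.509 = 95.209 °C

T = 95.2 °C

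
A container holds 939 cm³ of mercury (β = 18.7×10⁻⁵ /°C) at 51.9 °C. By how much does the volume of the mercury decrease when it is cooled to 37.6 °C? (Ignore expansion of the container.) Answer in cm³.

ΔV = 2.51 cm³

|ΔT| = |37.6 − 51.9| = 14.3 K
ΔV = βV₀ΔT = (18.7×10⁻⁵)(939)(14.3) = 2.51 cm³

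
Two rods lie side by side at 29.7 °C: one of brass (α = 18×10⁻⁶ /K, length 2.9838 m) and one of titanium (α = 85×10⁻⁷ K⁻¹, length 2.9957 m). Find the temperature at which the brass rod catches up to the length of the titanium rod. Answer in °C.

Equal length when α₁L₁ΔT − α₂L₂ΔT = L₂ − L₁ = 1.19×10⁻² m
α₁L₁ = 5.37084×10⁻⁵, α₂L₂ = 2.546345×10⁻⁵ → Δ(αL) = 2.824495×10⁻⁵ m/K
ΔT = 1.19×10⁻² / 2.824495×10⁻⁵ = 421.314 K, so T = 29.7 + 421.314 = 451.014 °C

T = 451.0 °C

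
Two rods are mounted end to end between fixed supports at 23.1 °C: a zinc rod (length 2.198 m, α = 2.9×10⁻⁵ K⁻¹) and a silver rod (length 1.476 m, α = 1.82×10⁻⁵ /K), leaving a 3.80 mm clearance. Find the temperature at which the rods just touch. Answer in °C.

T = 65.0 °C

Gap closes when ΔL₁ + ΔL₂ = 3.80 mm = 3.80×10⁻³ m
(α₁L₁ + α₂L₂)ΔT = g
α₁L₁ + α₂L₂ = 2.9×10⁻⁵×2.198 + 1.82×10⁻⁵×1.476 = 9.06052×10⁻⁵ m/K
ΔT = 3.80×10⁻³ / 9.06052×10⁻⁵ = 41.940 K
T = 23.1 + 41.940 = 65.040 °C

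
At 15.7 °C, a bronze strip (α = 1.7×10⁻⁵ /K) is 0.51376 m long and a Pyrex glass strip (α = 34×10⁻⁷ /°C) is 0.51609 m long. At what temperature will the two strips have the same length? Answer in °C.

T = 349.5 °C

L₁(1 + α₁ΔT) = L₂(1 + α₂ΔT) ⇒ ΔT = (L₂ − L₁)/(α₁L₁ − α₂L₂)
L₂ − L₁ = 0.51609 − 0.51376 = 2.33×10⁻³ m
α₁L₁ − α₂L₂ = 1.7×10⁻⁵×0.51376 − 34×10⁻⁷×0.51609 = 6.979214×10⁻⁶ m/K
ΔT = 2.33×10⁻³ / 6.979214×10⁻⁶ = 333.848 K
T = 15.7 + 333.848 = 349.548 °C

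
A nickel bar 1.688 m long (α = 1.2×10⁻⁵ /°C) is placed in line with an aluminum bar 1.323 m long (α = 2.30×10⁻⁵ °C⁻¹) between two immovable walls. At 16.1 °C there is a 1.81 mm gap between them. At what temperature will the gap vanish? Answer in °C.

T = 51.8 °C

Gap closes when ΔL₁ + ΔL₂ = 1.81 mm = 1.81×10⁻³ m
(α₁L₁ + α₂L₂)ΔT = g
α₁L₁ + α₂L₂ = 1.2×10⁻⁵×1.688 + 2.30×10⁻⁵×1.323 = 5.0685×10⁻⁵ m/K
ΔT = 1.81×10⁻³ / 5.0685×10⁻⁵ = 35.711 K
T = 16.1 + 35.711 = 51.811 °C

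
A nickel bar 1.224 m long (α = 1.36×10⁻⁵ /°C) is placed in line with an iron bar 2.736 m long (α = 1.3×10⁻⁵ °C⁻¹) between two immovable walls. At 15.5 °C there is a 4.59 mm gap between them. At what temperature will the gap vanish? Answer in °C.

α₁L₁ = 1.66464×10⁻⁵ m/K, α₂L₂ = 3.5568×10⁻⁵ m/K → total 5.22144×10⁻⁵ m/K
ΔT = g/(α₁L₁+α₂L₂) = 4.59×10⁻³ / 5.22144×10⁻⁵ = 87.91 K
T = 15.5 + 87.91 = 103.41 °C

T = 103 °C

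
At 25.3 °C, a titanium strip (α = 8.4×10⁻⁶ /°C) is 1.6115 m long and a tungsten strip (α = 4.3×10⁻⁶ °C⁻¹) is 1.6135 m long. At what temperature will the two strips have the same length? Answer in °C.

Equal length when α₁L₁ΔT − α₂L₂ΔT = L₂ − L₁ = 2.00×10⁻³ m
α₁L₁ = 1.35366×10⁻⁵, α₂L₂ = 6.93805×10⁻⁶ → Δ(αL) = 6.59855×10⁻⁶ m/K
ΔT = 2.00×10⁻³ / 6.59855×10⁻⁶ = 303.097 K, so T = 25.3 + 303.097 = 328.397 °C

T = 328.4 °C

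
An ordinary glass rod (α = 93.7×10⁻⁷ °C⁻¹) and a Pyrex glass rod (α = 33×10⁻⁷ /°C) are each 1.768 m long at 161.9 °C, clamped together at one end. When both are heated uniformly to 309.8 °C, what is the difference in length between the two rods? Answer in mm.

ΔT = 147.9 K
ordinary glass: ΔL = 93.7×10⁻⁷ × 1.768 m × 147.9 = 2.4501×10⁻³ m = 2.4501 mm
Pyrex glass: ΔL = 33×10⁻⁷ × 1.768 m × 147.9 = 8.6291×10⁻⁴ m = 0.86291 mm
difference = 2.4501 − 0.86291 = 1.58719 mm

1.59 mm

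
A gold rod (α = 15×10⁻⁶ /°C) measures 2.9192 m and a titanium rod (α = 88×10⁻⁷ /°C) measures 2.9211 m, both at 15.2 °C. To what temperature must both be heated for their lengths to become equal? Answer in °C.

Equal length when α₁L₁ΔT − α₂L₂ΔT = L₂ − L₁ = 1.90×10⁻³ m
α₁L₁ = 4.3788×10⁻⁵, α₂L₂ = 2.570568×10⁻⁵ → Δ(αL) = 1.808232×10⁻⁵ m/K
ΔT = 1.90×10⁻³ / 1.808232×10⁻⁵ = 105.075 K, so T = 15.2 + 105.075 = 120.275 °C

T = 120.3 °C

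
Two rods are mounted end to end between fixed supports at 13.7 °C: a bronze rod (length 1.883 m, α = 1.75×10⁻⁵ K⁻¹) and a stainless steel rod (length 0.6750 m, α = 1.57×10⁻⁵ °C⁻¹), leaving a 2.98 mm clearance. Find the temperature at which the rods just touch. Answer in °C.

Gap closes when ΔL₁ + ΔL₂ = 2.98 mm = 2.98×10⁻³ m
(α₁L₁ + α₂L₂)ΔT = g
α₁L₁ + α₂L₂ = 1.75×10⁻⁵×1.883 + 1.57×10⁻⁵×0.6750 = 4.355×10⁻⁵ m/K
ΔT = 2.98×10⁻³ / 4.355×10⁻⁵ = 68.427 K
T = 13.7 + 68.427 = 82.127 °C

T = 82.1 °C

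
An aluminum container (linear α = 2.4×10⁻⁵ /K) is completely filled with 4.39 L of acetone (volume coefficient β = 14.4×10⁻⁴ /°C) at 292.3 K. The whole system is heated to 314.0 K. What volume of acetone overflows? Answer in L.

The container also expands: β_container ≈ 3α = 7.2×10⁻⁵ /K
Net overflow = V₀(β_liq − 3α_cont)ΔT
β − 3α = 1.44×10⁻³ − 7.2×10⁻⁵ = 1.368×10⁻³ /K; ΔT = 21.7 K
ΔV = 4.39 × 1.368×10⁻³ × 21.7 = 0.130 L

0.130 L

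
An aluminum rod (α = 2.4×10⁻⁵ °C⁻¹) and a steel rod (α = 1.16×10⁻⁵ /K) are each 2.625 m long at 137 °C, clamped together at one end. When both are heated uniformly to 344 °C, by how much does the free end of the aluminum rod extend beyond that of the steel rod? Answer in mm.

ΔT = 207 K
aluminum: ΔL = 2.4×10⁻⁵ × 2.625 m × 207 = 1.3041×10⁻² m = 13.041 mm
steel: ΔL = 1.16×10⁻⁵ × 2.625 m × 207 = 6.3032×10⁻³ m = 6.3032 mm
difference = 13.041 − 6.3032 = 6.7378 mm

6.74 mm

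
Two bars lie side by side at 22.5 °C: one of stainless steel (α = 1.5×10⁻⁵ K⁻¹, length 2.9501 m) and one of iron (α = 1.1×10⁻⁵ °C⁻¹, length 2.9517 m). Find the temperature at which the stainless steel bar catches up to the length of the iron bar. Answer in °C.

T = 158.3 °C

Equal length when α₁L₁ΔT − α₂L₂ΔT = L₂ − L₁ = 1.60×10⁻³ m
α₁L₁ = 4.42515×10⁻⁵, α₂L₂ = 3.24687×10⁻⁵ → Δ(αL) = 1.17828×10⁻⁵ m/K
ΔT = 1.60×10⁻³ / 1.17828×10⁻⁵ = 135.791 K, so T = 22.5 + 135.791 = 158.291 °C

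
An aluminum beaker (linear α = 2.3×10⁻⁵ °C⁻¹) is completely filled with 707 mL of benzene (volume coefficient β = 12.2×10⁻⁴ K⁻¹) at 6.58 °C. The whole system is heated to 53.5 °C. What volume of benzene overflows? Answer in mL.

38.2 mL

The beaker also expands: β_container ≈ 3α = 6.9×10⁻⁵ /K
Net overflow = V₀(β_liq − 3α_cont)ΔT
β − 3α = 1.22×10⁻³ − 6.9×10⁻⁵ = 1.151×10⁻³ /K; ΔT = 46.92 K
ΔV = 707 × 1.151×10⁻³ × 46.92 = 38.2 mL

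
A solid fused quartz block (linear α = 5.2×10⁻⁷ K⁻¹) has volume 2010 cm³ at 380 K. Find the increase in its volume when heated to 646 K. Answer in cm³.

Isotropic solid: β ≈ 3α = 1.6×10⁻⁶ /K; ΔT = 266 K
ΔV = 3αV₀ΔT = 3(5.2×10⁻⁷)(2010)(266) = 0.834 cm³

ΔV = 0.834 cm³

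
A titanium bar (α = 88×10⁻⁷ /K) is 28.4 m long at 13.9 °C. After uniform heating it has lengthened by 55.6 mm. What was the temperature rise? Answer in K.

ΔL = αL₀ΔT ⇒ ΔT = ΔL / (αL₀)
ΔT = 55.6×10⁻³ m / (88×10⁻⁷ × 28.4 m) = 222.47 K

ΔT = 222 K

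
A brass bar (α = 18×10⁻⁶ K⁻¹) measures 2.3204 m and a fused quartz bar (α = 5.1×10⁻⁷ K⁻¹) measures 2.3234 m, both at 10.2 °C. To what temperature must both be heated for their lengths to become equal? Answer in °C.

Equal length when α₁L₁ΔT − α₂L₂ΔT = L₂ − L₁ = 3.00×10⁻³ m
α₁L₁ = 4.17672×10⁻⁵, α₂L₂ = 1.184934×10⁻⁶ → Δ(αL) = 4.0582266×10⁻⁵ m/K
ΔT = 3.00×10⁻³ / 4.0582266×10⁻⁵ = 73.9239 K, so T = 10.2 + 73.9239 = 84.1239 °C

T = 84.12 °C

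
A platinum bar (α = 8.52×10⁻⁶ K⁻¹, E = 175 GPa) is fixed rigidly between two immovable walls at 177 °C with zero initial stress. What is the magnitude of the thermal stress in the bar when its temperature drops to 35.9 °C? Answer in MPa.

Fully constrained: the free strain ε = αΔT is blocked, so σ = Eε = EαΔT.
|ΔT| = 141.1 K
σ = 175×10⁹ × 8.52×10⁻⁶ × 141.1 = 2.10×10⁸ Pa

σ = 210 MPa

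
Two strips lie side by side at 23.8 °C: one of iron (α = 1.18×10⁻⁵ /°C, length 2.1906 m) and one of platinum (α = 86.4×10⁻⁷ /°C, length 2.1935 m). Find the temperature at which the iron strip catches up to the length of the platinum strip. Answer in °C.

T = 444.3 °C

L₁(1 + α₁ΔT) = L₂(1 + α₂ΔT) ⇒ ΔT = (L₂ − L₁)/(α₁L₁ − α₂L₂)
L₂ − L₁ = 2.1935 − 2.1906 = 2.90×10⁻³ m
α₁L₁ − α₂L₂ = 1.18×10⁻⁵×2.1906 − 86.4×10⁻⁷×2.1935 = 6.89724×10⁻⁶ m/K
ΔT = 2.90×10⁻³ / 6.89724×10⁻⁶ = 420.458 K
T = 23.8 + 420.458 = 444.258 °C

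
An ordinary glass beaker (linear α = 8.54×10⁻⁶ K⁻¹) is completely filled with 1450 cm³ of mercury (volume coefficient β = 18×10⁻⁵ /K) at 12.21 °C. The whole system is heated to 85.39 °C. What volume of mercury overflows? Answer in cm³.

16.4 cm³

The beaker also expands: β_container ≈ 3α = 2.562×10⁻⁵ /K
Net overflow = V₀(β_liq − 3α_cont)ΔT
β − 3α = 1.80×10⁻⁴ − 2.562×10⁻⁵ = 1.5438×10⁻⁴ /K; ΔT = 73.18 K
ΔV = 1450 × 1.5438×10⁻⁴ × 73.18 = 16.4 cm³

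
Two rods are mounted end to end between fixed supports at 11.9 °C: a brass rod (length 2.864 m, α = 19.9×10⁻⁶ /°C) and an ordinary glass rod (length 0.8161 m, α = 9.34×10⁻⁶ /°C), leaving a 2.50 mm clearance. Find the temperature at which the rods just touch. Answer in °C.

Gap closes when ΔL₁ + ΔL₂ = 2.50 mm = 2.50×10⁻³ m
(α₁L₁ + α₂L₂)ΔT = g
α₁L₁ + α₂L₂ = 19.9×10⁻⁶×2.864 + 9.34×10⁻⁶×0.8161 = 6.4615974×10⁻⁵ m/K
ΔT = 2.50×10⁻³ / 6.4615974×10⁻⁵ = 38.690 K
T = 11.9 + 38.690 = 50.590 °C

T = 50.6 °C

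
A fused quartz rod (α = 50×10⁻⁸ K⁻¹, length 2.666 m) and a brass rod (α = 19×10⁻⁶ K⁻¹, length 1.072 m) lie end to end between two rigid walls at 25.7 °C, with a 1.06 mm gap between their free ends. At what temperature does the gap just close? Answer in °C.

T = 74.5 °C

Gap closes when ΔL₁ + ΔL₂ = 1.06 mm = 1.06×10⁻³ m
(α₁L₁ + α₂L₂)ΔT = g
α₁L₁ + α₂L₂ = 50×10⁻⁸×2.666 + 19×10⁻⁶×1.072 = 2.1701×10⁻⁵ m/K
ΔT = 1.06×10⁻³ / 2.1701×10⁻⁵ = 48.846 K
T = 25.7 + 48.846 = 74.546 °C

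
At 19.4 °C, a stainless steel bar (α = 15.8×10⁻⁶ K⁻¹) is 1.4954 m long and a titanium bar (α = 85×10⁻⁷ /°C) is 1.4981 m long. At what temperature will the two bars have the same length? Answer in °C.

Equal length when α₁L₁ΔT − α₂L₂ΔT = L₂ − L₁ = 2.70×10⁻³ m
α₁L₁ = 2.362732×10⁻⁵, α₂L₂ = 1.273385×10⁻⁵ → Δ(αL) = 1.089347×10⁻⁵ m/K
ΔT = 2.70×10⁻³ / 1.089347×10⁻⁵ = 247.855 K, so T = 19.4 + 247.855 = 267.255 °C

T = 267.3 °C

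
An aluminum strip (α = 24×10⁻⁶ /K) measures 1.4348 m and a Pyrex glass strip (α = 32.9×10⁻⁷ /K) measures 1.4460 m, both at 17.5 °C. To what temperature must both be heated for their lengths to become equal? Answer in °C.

T = 394.9 °C

Equal length when α₁L₁ΔT − α₂L₂ΔT = L₂ − L₁ = 1.12×10⁻² m
α₁L₁ = 3.44352×10⁻⁵, α₂L₂ = 4.75734×10⁻⁶ → Δ(αL) = 2.967786×10⁻⁵ m/K
ΔT = 1.12×10⁻² / 2.967786×10⁻⁵ = 377.386 K, so T = 17.5 + 377.386 = 394.886 °C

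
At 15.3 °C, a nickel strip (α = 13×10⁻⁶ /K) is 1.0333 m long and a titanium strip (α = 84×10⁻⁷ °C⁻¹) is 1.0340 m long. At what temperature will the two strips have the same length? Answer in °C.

T = 162.8 °C

L₁(1 + α₁ΔT) = L₂(1 + α₂ΔT) ⇒ ΔT = (L₂ − L₁)/(α₁L₁ − α₂L₂)
L₂ − L₁ = 1.0340 − 1.0333 = 7.00×10⁻⁴ m
α₁L₁ − α₂L₂ = 13×10⁻⁶×1.0333 − 84×10⁻⁷×1.0340 = 4.7473×10⁻⁶ m/K
ΔT = 7.00×10⁻⁴ / 4.7473×10⁻⁶ = 147.452 K
T = 15.3 + 147.452 = 162.752 °C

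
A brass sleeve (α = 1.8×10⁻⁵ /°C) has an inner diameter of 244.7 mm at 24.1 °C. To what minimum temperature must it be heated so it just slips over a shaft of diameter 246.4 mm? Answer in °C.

Required Δd = 246.4 − 244.7 = 1.7 mm
Δd = αd₀ΔT ⇒ ΔT = Δd/(αd₀) = 1.7 / (1.8×10⁻⁵ × 244.7) = 385.96 K
T_min = 24.1 + 385.96 = 410.06 °C

T = 410 °C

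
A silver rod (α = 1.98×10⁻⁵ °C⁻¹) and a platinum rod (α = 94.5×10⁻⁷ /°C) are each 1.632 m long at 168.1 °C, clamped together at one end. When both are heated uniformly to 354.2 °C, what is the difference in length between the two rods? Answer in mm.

ΔT = 186.1 K
silver: ΔL = 1.98×10⁻⁵ × 1.632 m × 186.1 = 6.0136×10⁻³ m = 6.0136 mm
platinum: ΔL = 94.5×10⁻⁷ × 1.632 m × 186.1 = 2.8701×10⁻³ m = 2.8701 mm
difference = 6.0136 − 2.8701 = 3.1435 mm

3.14 mm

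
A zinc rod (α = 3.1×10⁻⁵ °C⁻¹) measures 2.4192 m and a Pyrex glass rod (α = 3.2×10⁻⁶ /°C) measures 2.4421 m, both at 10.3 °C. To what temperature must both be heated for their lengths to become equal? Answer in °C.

L₁(1 + α₁ΔT) = L₂(1 + α₂ΔT) ⇒ ΔT = (L₂ − L₁)/(α₁L₁ − α₂L₂)
L₂ − L₁ = 2.4421 − 2.4192 = 2.29×10⁻² m
α₁L₁ − α₂L₂ = 3.1×10⁻⁵×2.4192 − 3.2×10⁻⁶×2.4421 = 6.718048×10⁻⁵ m/K
ΔT = 2.29×10⁻² / 6.718048×10⁻⁵ = 340.873 K
T = 10.3 + 340.873 = 351.173 °C

T = 351.2 °C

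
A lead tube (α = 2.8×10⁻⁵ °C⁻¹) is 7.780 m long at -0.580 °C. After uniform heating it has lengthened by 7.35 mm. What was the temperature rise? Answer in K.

ΔT = 33.7 K

ΔL = αL₀ΔT ⇒ ΔT = ΔL / (αL₀)
ΔT = 7.35×10⁻³ m / (2.8×10⁻⁵ × 7.780 m) = 33.740 K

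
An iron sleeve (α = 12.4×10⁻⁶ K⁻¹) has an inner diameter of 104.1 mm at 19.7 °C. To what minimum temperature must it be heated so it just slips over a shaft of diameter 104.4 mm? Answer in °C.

T = 252 °C

Required Δd = 104.4 − 104.1 = 0.3 mm
Δd = αd₀ΔT ⇒ ΔT = Δd/(αd₀) = 0.3 / (12.4×10⁻⁶ × 104.1) = 232.41 K
T_min = 19.7 + 232.41 = 252.11 °C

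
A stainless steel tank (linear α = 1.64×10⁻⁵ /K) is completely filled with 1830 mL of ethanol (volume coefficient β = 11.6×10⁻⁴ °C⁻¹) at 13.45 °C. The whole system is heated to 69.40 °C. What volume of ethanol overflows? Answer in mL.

The tank also expands: β_container ≈ 3α = 4.92×10⁻⁵ /K
Net overflow = V₀(β_liq − 3α_cont)ΔT
β − 3α = 1.16×10⁻³ − 4.92×10⁻⁵ = 1.1108×10⁻³ /K; ΔT = 55.95 K
ΔV = 1830 × 1.1108×10⁻³ × 55.95 = 114 mL

114 mL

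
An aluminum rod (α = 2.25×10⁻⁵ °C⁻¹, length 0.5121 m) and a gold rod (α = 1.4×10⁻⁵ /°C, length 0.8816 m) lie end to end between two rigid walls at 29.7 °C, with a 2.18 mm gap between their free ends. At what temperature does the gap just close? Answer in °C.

α₁L₁ = 1.152225×10⁻⁵ m/K, α₂L₂ = 1.23424×10⁻⁵ m/K → total 2.386465×10⁻⁵ m/K
ΔT = g/(α₁L₁+α₂L₂) = 2.18×10⁻³ / 2.386465×10⁻⁵ = 91.35 K
T = 29.7 + 91.35 = 121.05 °C

T = 121 °C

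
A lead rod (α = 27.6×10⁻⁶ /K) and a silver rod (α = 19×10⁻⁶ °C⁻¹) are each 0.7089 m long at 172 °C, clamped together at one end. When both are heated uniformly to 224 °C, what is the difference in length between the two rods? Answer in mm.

ΔT = 52 K
lead: ΔL = 27.6×10⁻⁶ × 0.7089 m × 52 = 1.0174×10⁻³ m = 1.0174 mm
silver: ΔL = 19×10⁻⁶ × 0.7089 m × 52 = 7.0039×10⁻⁴ m = 0.70039 mm
difference = 1.0174 − 0.70039 = 0.31701 mm

0.317 mm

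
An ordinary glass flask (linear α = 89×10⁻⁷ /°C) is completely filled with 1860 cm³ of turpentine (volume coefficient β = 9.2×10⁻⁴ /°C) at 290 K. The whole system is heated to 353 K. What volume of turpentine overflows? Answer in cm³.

105 cm³

The flask also expands: β_container ≈ 3α = 2.67×10⁻⁵ /K
Net overflow = V₀(β_liq − 3α_cont)ΔT
β − 3α = 9.20×10⁻⁴ − 2.67×10⁻⁵ = 8.933×10⁻⁴ /K; ΔT = 63 K
ΔV = 1860 × 8.933×10⁻⁴ × 63 = 105 cm³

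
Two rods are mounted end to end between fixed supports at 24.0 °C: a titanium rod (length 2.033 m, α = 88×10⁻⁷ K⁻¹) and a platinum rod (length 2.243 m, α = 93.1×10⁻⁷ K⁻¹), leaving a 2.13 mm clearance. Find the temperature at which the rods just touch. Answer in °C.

α₁L₁ = 1.78904×10⁻⁵ m/K, α₂L₂ = 2.088233×10⁻⁵ m/K → total 3.877273×10⁻⁵ m/K
ΔT = g/(α₁L₁+α₂L₂) = 2.13×10⁻³ / 3.877273×10⁻⁵ = 54.936 K
T = 24.0 + 54.936 = 78.936 °C

T = 78.9 °C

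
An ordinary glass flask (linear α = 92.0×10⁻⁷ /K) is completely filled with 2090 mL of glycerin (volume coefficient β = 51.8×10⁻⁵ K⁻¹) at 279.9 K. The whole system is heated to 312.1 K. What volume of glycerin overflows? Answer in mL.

The flask also expands: β_container ≈ 3α = 2.76×10⁻⁵ /K
Net overflow = V₀(β_liq − 3α_cont)ΔT
β − 3α = 5.18×10⁻⁴ − 2.76×10⁻⁵ = 4.904×10⁻⁴ /K; ΔT = 32.2 K
ΔV = 2090 × 4.904×10⁻⁴ × 32.2 = 33.0 mL

33.0 mL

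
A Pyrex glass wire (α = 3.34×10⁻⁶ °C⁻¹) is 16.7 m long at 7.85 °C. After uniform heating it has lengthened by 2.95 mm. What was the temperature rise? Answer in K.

ΔL = αL₀ΔT ⇒ ΔT = ΔL / (αL₀)
ΔT = 2.95×10⁻³ m / (3.34×10⁻⁶ × 16.7 m) = 52.888 K

ΔT = 52.9 K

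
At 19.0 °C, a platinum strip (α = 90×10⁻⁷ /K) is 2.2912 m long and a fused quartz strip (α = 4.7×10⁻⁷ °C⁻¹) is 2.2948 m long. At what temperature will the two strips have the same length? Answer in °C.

T = 203.2 °C

L₁(1 + α₁ΔT) = L₂(1 + α₂ΔT) ⇒ ΔT = (L₂ − L₁)/(α₁L₁ − α₂L₂)
L₂ − L₁ = 2.2948 − 2.2912 = 3.60×10⁻³ m
α₁L₁ − α₂L₂ = 90×10⁻⁷×2.2912 − 4.7×10⁻⁷×2.2948 = 1.9542244×10⁻⁵ m/K
ΔT = 3.60×10⁻³ / 1.9542244×10⁻⁵ = 184.216 K
T = 19.0 + 184.216 = 203.216 °C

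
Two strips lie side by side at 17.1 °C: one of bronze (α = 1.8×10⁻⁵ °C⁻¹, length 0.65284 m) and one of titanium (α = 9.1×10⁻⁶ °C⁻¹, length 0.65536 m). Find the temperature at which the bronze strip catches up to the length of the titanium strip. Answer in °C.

Equal length when α₁L₁ΔT − α₂L₂ΔT = L₂ − L₁ = 2.52×10⁻³ m
α₁L₁ = 1.175112×10⁻⁵, α₂L₂ = 5.963776×10⁻⁶ → Δ(αL) = 5.787344×10⁻⁶ m/K
ΔT = 2.52×10⁻³ / 5.787344×10⁻⁶ = 435.433 K, so T = 17.1 + 435.433 = 452.533 °C

T = 452.5 °C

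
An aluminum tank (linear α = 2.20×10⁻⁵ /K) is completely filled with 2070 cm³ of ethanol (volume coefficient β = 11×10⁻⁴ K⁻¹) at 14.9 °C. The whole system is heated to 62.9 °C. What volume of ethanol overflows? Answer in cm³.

103 cm³

The tank also expands: β_container ≈ 3α = 6.6×10⁻⁵ /K
Net overflow = V₀(β_liq − 3α_cont)ΔT
β − 3α = 1.10×10⁻³ − 6.6×10⁻⁵ = 1.034×10⁻³ /K; ΔT = 48.0 K
ΔV = 2070 × 1.034×10⁻³ × 48.0 = 103 cm³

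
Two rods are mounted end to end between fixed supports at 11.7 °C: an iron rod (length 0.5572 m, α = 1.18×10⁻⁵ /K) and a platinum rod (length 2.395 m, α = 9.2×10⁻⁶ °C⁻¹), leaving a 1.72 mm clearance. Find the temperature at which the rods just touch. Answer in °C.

T = 71.8 °C

Gap closes when ΔL₁ + ΔL₂ = 1.72 mm = 1.72×10⁻³ m
(α₁L₁ + α₂L₂)ΔT = g
α₁L₁ + α₂L₂ = 1.18×10⁻⁵×0.5572 + 9.2×10⁻⁶×2.395 = 2.860896×10⁻⁵ m/K
ΔT = 1.72×10⁻³ / 2.860896×10⁻⁵ = 60.121 K
T = 11.7 + 60.121 = 71.821 °C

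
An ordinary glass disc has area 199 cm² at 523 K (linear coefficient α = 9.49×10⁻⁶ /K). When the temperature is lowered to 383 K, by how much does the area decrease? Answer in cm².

ΔA = 0.529 cm²

Area coefficient ≈ 2α; |ΔT| = 140 K
ΔA = 2αA₀ΔT = 2(9.49×10⁻⁶)(199)(140) = 0.529 cm²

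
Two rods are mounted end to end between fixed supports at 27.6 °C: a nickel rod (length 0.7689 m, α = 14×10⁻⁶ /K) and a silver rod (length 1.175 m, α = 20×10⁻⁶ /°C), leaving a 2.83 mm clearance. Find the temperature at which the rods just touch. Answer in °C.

T = 110 °C

α₁L₁ = 1.07646×10⁻⁵ m/K, α₂L₂ = 2.350×10⁻⁵ m/K → total 3.42646×10⁻⁵ m/K
ΔT = g/(α₁L₁+α₂L₂) = 2.83×10⁻³ / 3.42646×10⁻⁵ = 82.59 K
T = 27.6 + 82.59 = 110.19 °C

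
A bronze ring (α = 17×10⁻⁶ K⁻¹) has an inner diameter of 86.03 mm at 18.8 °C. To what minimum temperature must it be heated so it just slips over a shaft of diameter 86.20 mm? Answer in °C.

Required Δd = 86.20 − 86.03 = 0.17 mm
Δd = αd₀ΔT ⇒ ΔT = Δd/(αd₀) = 0.17 / (17×10⁻⁶ × 86.03) = 116.24 K
T_min = 18.8 + 116.24 = 135.04 °C

T = 135 °C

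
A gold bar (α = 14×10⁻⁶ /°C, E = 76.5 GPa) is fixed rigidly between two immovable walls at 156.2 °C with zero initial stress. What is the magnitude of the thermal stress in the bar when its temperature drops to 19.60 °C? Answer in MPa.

Fully constrained: the free strain ε = αΔT is blocked, so σ = Eε = EαΔT.
|ΔT| = 136.60 K
σ = 76.5×10⁹ × 14×10⁻⁶ × 136.60 = 1.46×10⁸ Pa

σ = 146 MPa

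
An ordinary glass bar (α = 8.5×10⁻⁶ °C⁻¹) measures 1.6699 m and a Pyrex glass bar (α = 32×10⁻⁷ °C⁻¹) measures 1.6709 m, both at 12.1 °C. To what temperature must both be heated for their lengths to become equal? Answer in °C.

T = 125.1 °C

Equal length when α₁L₁ΔT − α₂L₂ΔT = L₂ − L₁ = 1.00×10⁻³ m
α₁L₁ = 1.419415×10⁻⁵, α₂L₂ = 5.34688×10⁻⁶ → Δ(αL) = 8.84727×10⁻⁶ m/K
ΔT = 1.00×10⁻³ / 8.84727×10⁻⁶ = 113.029 K, so T = 12.1 + 113.029 = 125.129 °C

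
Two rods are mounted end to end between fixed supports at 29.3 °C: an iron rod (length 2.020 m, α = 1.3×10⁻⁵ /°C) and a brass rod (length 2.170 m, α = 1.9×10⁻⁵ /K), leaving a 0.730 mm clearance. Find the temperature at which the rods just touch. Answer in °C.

α₁L₁ = 2.626×10⁻⁵ m/K, α₂L₂ = 4.123×10⁻⁵ m/K → total 6.749×10⁻⁵ m/K
ΔT = g/(α₁L₁+α₂L₂) = 7.30×10⁻⁴ / 6.749×10⁻⁵ = 10.816 K
T = 29.3 + 10.816 = 40.116 °C

T = 40.1 °C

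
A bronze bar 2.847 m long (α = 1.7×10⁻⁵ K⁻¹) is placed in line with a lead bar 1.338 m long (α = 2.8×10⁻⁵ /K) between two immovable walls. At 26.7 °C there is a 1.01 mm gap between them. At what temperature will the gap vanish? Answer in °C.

α₁L₁ = 4.8399×10⁻⁵ m/K, α₂L₂ = 3.7464×10⁻⁵ m/K → total 8.5863×10⁻⁵ m/K
ΔT = g/(α₁L₁+α₂L₂) = 1.01×10⁻³ / 8.5863×10⁻⁵ = 11.763 K
T = 26.7 + 11.763 = 38.463 °C

T = 38.5 °C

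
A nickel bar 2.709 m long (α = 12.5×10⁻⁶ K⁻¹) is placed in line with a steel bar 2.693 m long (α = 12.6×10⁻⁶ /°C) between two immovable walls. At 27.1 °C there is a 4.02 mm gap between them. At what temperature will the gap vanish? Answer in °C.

T = 86.4 °C

Gap closes when ΔL₁ + ΔL₂ = 4.02 mm = 4.02×10⁻³ m
(α₁L₁ + α₂L₂)ΔT = g
α₁L₁ + α₂L₂ = 12.5×10⁻⁶×2.709 + 12.6×10⁻⁶×2.693 = 6.77943×10⁻⁵ m/K
ΔT = 4.02×10⁻³ / 6.77943×10⁻⁵ = 59.297 K
T = 27.1 + 59.297 = 86.397 °C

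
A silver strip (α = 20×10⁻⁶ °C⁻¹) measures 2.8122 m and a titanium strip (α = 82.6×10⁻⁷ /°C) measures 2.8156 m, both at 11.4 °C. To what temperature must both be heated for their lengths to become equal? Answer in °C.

L₁(1 + α₁ΔT) = L₂(1 + α₂ΔT) ⇒ ΔT = (L₂ − L₁)/(α₁L₁ − α₂L₂)
L₂ − L₁ = 2.8156 − 2.8122 = 3.40×10⁻³ m
α₁L₁ − α₂L₂ = 20×10⁻⁶×2.8122 − 82.6×10⁻⁷×2.8156 = 3.2987144×10⁻⁵ m/K
ΔT = 3.40×10⁻³ / 3.2987144×10⁻⁵ = 103.070 K
T = 11.4 + 103.070 = 114.470 °C

T = 114.5 °C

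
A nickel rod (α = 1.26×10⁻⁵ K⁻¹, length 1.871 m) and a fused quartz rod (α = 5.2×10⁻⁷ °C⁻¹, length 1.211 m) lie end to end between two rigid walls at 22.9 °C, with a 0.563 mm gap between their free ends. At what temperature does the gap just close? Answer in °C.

T = 46.2 °C

α₁L₁ = 2.35746×10⁻⁵ m/K, α₂L₂ = 6.2972×10⁻⁷ m/K → total 2.420432×10⁻⁵ m/K
ΔT = g/(α₁L₁+α₂L₂) = 5.63×10⁻⁴ / 2.420432×10⁻⁵ = 23.260 K
T = 22.9 + 23.260 = 46.160 °C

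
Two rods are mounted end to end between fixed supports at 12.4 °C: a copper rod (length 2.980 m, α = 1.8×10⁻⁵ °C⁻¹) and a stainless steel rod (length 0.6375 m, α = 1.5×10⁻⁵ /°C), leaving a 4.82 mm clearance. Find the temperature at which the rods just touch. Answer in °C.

T = 88.7 °C

Gap closes when ΔL₁ + ΔL₂ = 4.82 mm = 4.82×10⁻³ m
(α₁L₁ + α₂L₂)ΔT = g
α₁L₁ + α₂L₂ = 1.8×10⁻⁵×2.980 + 1.5×10⁻⁵×0.6375 = 6.32025×10⁻⁵ m/K
ΔT = 4.82×10⁻³ / 6.32025×10⁻⁵ = 76.263 K
T = 12.4 + 76.263 = 88.663 °C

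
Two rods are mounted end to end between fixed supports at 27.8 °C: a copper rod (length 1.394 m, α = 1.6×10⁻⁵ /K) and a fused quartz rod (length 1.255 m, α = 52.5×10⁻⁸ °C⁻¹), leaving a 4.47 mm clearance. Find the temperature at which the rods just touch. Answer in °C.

Gap closes when ΔL₁ + ΔL₂ = 4.47 mm = 4.47×10⁻³ m
(α₁L₁ + α₂L₂)ΔT = g
α₁L₁ + α₂L₂ = 1.6×10⁻⁵×1.394 + 52.5×10⁻⁸×1.255 = 2.2962875×10⁻⁵ m/K
ΔT = 4.47×10⁻³ / 2.2962875×10⁻⁵ = 194.66 K
T = 27.8 + 194.66 = 222.46 °C

T = 222 °C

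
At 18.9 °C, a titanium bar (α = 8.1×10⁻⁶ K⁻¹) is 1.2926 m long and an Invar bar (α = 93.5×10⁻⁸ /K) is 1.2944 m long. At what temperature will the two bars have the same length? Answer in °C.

T = 213.3 °C

Equal length when α₁L₁ΔT − α₂L₂ΔT = L₂ − L₁ = 1.80×10⁻³ m
α₁L₁ = 1.047006×10⁻⁵, α₂L₂ = 1.210264×10⁻⁶ → Δ(αL) = 9.259796×10⁻⁶ m/K
ΔT = 1.80×10⁻³ / 9.259796×10⁻⁶ = 194.389 K, so T = 18.9 + 194.389 = 213.289 °C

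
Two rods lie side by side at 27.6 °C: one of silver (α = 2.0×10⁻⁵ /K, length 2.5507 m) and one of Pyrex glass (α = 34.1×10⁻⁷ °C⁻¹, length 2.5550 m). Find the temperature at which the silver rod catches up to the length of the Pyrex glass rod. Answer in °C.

T = 129.3 °C

L₁(1 + α₁ΔT) = L₂(1 + α₂ΔT) ⇒ ΔT = (L₂ − L₁)/(α₁L₁ − α₂L₂)
L₂ − L₁ = 2.5550 − 2.5507 = 4.30×10⁻³ m
α₁L₁ − α₂L₂ = 2.0×10⁻⁵×2.5507 − 34.1×10⁻⁷×2.5550 = 4.230145×10⁻⁵ m/K
ΔT = 4.30×10⁻³ / 4.230145×10⁻⁵ = 101.651 K
T = 27.6 + 101.651 = 129.251 °C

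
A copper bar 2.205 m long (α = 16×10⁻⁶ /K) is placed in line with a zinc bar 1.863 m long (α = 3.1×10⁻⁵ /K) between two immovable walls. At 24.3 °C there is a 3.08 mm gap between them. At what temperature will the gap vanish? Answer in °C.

T = 57.4 °C

Gap closes when ΔL₁ + ΔL₂ = 3.08 mm = 3.08×10⁻³ m
(α₁L₁ + α₂L₂)ΔT = g
α₁L₁ + α₂L₂ = 16×10⁻⁶×2.205 + 3.1×10⁻⁵×1.863 = 9.3033×10⁻⁵ m/K
ΔT = 3.08×10⁻³ / 9.3033×10⁻⁵ = 33.107 K
T = 24.3 + 33.107 = 57.407 °C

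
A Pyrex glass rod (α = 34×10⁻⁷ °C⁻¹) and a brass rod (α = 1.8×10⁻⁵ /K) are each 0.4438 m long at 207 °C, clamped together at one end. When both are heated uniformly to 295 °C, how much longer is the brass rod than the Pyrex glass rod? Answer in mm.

0.570 mm

ΔT = 88 K
Pyrex glass: ΔL = 34×10⁻⁷ × 0.4438 m × 88 = 1.3278×10⁻⁴ m = 0.13278 mm
brass: ΔL = 1.8×10⁻⁵ × 0.4438 m × 88 = 7.0298×10⁻⁴ m = 0.70298 mm
difference = 0.70298 − 0.13278 = 0.57020 mm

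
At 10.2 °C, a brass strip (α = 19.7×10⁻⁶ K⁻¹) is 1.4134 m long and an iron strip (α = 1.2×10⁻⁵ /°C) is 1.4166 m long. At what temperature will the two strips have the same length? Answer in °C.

T = 305.3 °C

L₁(1 + α₁ΔT) = L₂(1 + α₂ΔT) ⇒ ΔT = (L₂ − L₁)/(α₁L₁ − α₂L₂)
L₂ − L₁ = 1.4166 − 1.4134 = 3.20×10⁻³ m
α₁L₁ − α₂L₂ = 19.7×10⁻⁶×1.4134 − 1.2×10⁻⁵×1.4166 = 1.084478×10⁻⁵ m/K
ΔT = 3.20×10⁻³ / 1.084478×10⁻⁵ = 295.073 K
T = 10.2 + 295.073 = 305.273 °C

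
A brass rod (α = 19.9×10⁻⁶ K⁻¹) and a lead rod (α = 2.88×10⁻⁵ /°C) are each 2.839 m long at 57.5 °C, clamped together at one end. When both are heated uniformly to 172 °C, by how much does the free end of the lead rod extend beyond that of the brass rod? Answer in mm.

ΔT = 114.5 K
brass: ΔL = 19.9×10⁻⁶ × 2.839 m × 114.5 = 6.4688×10⁻³ m = 6.4688 mm
lead: ΔL = 2.88×10⁻⁵ × 2.839 m × 114.5 = 9.3619×10⁻³ m = 9.3619 mm
difference = 9.3619 − 6.4688 = 2.8931 mm

2.89 mm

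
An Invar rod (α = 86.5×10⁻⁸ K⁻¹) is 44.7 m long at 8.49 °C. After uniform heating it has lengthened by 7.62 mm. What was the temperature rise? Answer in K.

ΔL = αL₀ΔT ⇒ ΔT = ΔL / (αL₀)
ΔT = 7.62×10⁻³ m / (86.5×10⁻⁸ × 44.7 m) = 197.07 K

ΔT = 197 K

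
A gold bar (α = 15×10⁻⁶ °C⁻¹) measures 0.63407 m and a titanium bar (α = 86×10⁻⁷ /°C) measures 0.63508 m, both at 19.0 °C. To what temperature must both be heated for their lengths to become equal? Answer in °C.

T = 268.4 °C

L₁(1 + α₁ΔT) = L₂(1 + α₂ΔT) ⇒ ΔT = (L₂ − L₁)/(α₁L₁ − α₂L₂)
L₂ − L₁ = 0.63508 − 0.63407 = 1.01×10⁻³ m
α₁L₁ − α₂L₂ = 15×10⁻⁶×0.63407 − 86×10⁻⁷×0.63508 = 4.049362×10⁻⁶ m/K
ΔT = 1.01×10⁻³ / 4.049362×10⁻⁶ = 249.422 K
T = 19.0 + 249.422 = 268.422 °C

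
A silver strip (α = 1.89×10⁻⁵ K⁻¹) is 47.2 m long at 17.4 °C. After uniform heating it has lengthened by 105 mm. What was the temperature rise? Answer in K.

ΔL = αL₀ΔT ⇒ ΔT = ΔL / (αL₀)
ΔT = 105×10⁻³ m / (1.89×10⁻⁵ × 47.2 m) = 117.70 K

ΔT = 118 K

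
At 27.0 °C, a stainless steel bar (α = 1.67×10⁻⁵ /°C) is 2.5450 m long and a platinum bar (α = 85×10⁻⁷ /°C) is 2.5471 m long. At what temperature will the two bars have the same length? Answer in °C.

T = 127.7 °C

Equal length when α₁L₁ΔT − α₂L₂ΔT = L₂ − L₁ = 2.10×10⁻³ m
α₁L₁ = 4.25015×10⁻⁵, α₂L₂ = 2.165035×10⁻⁵ → Δ(αL) = 2.085115×10⁻⁵ m/K
ΔT = 2.10×10⁻³ / 2.085115×10⁻⁵ = 100.714 K, so T = 27.0 + 100.714 = 127.714 °C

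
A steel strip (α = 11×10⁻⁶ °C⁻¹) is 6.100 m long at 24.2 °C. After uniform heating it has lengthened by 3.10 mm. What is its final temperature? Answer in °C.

T = 70.4 °C

ΔL = αL₀ΔT ⇒ ΔT = ΔL / (αL₀)
ΔT = 3.10×10⁻³ m / (11×10⁻⁶ × 6.100 m) = 46.200 K
T = 24.2 + 46.200 = 70.400 °C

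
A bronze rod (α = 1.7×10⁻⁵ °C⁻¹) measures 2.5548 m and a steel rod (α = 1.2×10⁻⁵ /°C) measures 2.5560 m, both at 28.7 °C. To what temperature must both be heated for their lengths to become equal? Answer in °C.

T = 122.7 °C

Equal length when α₁L₁ΔT − α₂L₂ΔT = L₂ − L₁ = 1.20×10⁻³ m
α₁L₁ = 4.34316×10⁻⁵, α₂L₂ = 3.0672×10⁻⁵ → Δ(αL) = 1.27596×10⁻⁵ m/K
ΔT = 1.20×10⁻³ / 1.27596×10⁻⁵ = 94.047 K, so T = 28.7 + 94.047 = 122.747 °C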